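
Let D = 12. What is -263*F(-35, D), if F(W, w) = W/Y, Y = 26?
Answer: 9205/26 ≈ 354.04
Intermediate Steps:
F(W, w) = W/26
-263*F(-35, D) = -263*(-35)/26 = -263*(-35/26) = 9205/26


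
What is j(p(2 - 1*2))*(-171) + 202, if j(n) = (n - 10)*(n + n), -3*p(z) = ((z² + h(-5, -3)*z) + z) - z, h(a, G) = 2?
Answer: 202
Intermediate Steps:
p(z) = -2*z/3 - z²/3 (p(z) = -(((z² + 2*z) + z) - z)/3 = -((z² + 3*z) - z)/3 = -(z² + 2*z)/3 = -2*z/3 - z²/3)
j(n) = 2*n*(-10 + n) (j(n) = (-10 + n)*(2*n) = 2*n*(-10 + n))
j(p(2 - 1*2))*(-171) + 202 = (2*(-(2 - 1*2)*(2 + (2 - 1*2))/3)*(-10 - (2 - 1*2)*(2 + (2 - 1*2))/3))*(-171) + 202 = (2*(-(2 - 2)*(2 + (2 - 2))/3)*(-10 - (2 - 2)*(2 + (2 - 2))/3))*(-171) + 202 = (2*(-⅓*0*(2 + 0))*(-10 - ⅓*0*(2 + 0)))*(-171) + 202 = (2*(-⅓*0*2)*(-10 - ⅓*0*2))*(-171) + 202 = (2*0*(-10 + 0))*(-171) + 202 = (2*0*(-10))*(-171) + 202 = 0*(-171) + 202 = 0 + 202 = 202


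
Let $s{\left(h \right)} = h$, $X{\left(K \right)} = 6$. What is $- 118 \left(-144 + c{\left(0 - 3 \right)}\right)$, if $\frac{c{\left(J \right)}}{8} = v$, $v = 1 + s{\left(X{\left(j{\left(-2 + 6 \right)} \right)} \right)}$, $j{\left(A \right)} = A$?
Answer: $10384$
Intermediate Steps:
$v = 7$ ($v = 1 + 6 = 7$)
$c{\left(J \right)} = 56$ ($c{\left(J \right)} = 8 \cdot 7 = 56$)
$- 118 \left(-144 + c{\left(0 - 3 \right)}\right) = - 118 \left(-144 + 56\right) = \left(-118\right) \left(-88\right) = 10384$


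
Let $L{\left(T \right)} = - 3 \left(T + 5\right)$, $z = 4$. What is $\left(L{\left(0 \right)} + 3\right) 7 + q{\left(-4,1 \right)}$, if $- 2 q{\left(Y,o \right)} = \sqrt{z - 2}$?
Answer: $-84 - \frac{\sqrt{2}}{2} \approx -84.707$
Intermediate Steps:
$L{\left(T \right)} = -15 - 3 T$ ($L{\left(T \right)} = - 3 \left(5 + T\right) = -15 - 3 T$)
$q{\left(Y,o \right)} = - \frac{\sqrt{2}}{2}$ ($q{\left(Y,o \right)} = - \frac{\sqrt{4 - 2}}{2} = - \frac{\sqrt{2}}{2}$)
$\left(L{\left(0 \right)} + 3\right) 7 + q{\left(-4,1 \right)} = \left(\left(-15 - 0\right) + 3\right) 7 - \frac{\sqrt{2}}{2} = \left(\left(-15 + 0\right) + 3\right) 7 - \frac{\sqrt{2}}{2} = \left(-15 + 3\right) 7 - \frac{\sqrt{2}}{2} = \left(-12\right) 7 - \frac{\sqrt{2}}{2} = -84 - \frac{\sqrt{2}}{2}$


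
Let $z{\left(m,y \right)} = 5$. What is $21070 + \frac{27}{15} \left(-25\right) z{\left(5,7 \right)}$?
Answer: $20845$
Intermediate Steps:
$21070 + \frac{27}{15} \left(-25\right) z{\left(5,7 \right)} = 21070 + \frac{27}{15} \left(-25\right) 5 = 21070 + 27 \cdot \frac{1}{15} \left(-25\right) 5 = 21070 + \frac{9}{5} \left(-25\right) 5 = 21070 - 225 = 20845$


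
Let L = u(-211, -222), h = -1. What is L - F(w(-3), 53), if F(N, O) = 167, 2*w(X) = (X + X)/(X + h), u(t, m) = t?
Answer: -378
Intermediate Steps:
w(X) = X/(-1 + X) (w(X) = ((X + X)/(X - 1))/2 = ((2*X)/(-1 + X))/2 = (2*X/(-1 + X))/2 = X/(-1 + X))
L = -211
L - F(w(-3), 53) = -211 - 1*167 = -211 - 167 = -378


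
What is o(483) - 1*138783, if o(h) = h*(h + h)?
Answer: 327795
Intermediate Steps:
o(h) = 2*h**2 (o(h) = h*(2*h) = 2*h**2)
o(483) - 1*138783 = 2*483**2 - 1*138783 = 2*233289 - 138783 = 466578 - 138783 = 327795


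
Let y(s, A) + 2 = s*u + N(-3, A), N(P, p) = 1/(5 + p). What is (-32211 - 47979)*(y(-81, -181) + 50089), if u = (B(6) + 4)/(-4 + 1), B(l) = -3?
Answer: -32149129635/8 ≈ -4.0186e+9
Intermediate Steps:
u = -1/3 (u = (-3 + 4)/(-4 + 1) = 1/(-3) = 1*(-1/3) = -1/3 ≈ -0.33333)
y(s, A) = -2 + 1/(5 + A) - s/3 (y(s, A) = -2 + (s*(-1/3) + 1/(5 + A)) = -2 + (-s/3 + 1/(5 + A)) = -2 + (1/(5 + A) - s/3) = -2 + 1/(5 + A) - s/3)
(-32211 - 47979)*(y(-81, -181) + 50089) = (-32211 - 47979)*((3 - (5 - 181)*(6 - 81))/(3*(5 - 181)) + 50089) = -80190*((1/3)*(3 - 1*(-176)*(-75))/(-176) + 50089) = -80190*((1/3)*(-1/176)*(3 - 13200) + 50089) = -80190*((1/3)*(-1/176)*(-13197) + 50089) = -80190*(4399/176 + 50089) = -80190*8820063/176 = -32149129635/8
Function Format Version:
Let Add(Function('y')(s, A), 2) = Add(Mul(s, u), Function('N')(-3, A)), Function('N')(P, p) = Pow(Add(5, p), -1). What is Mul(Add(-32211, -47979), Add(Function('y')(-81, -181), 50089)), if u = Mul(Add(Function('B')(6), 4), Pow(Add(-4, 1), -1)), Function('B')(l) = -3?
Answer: Rational(-32149129635, 8) ≈ -4.0186e+9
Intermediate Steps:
u = Rational(-1, 3) (u = Mul(Add(-3, 4), Pow(Add(-4, 1), -1)) = Mul(1, Pow(-3, -1)) = Mul(1, Rational(-1, 3)) = Rational(-1, 3) ≈ -0.33333)
Function('y')(s, A) = Add(-2, Pow(Add(5, A), -1), Mul(Rational(-1, 3), s)) (Function('y')(s, A) = Add(-2, Add(Mul(s, Rational(-1, 3)), Pow(Add(5, A), -1))) = Add(-2, Add(Mul(Rational(-1, 3), s), Pow(Add(5, A), -1))) = Add(-2, Add(Pow(Add(5, A), -1), Mul(Rational(-1, 3), s))) = Add(-2, Pow(Add(5, A), -1), Mul(Rational(-1, 3), s)))
Mul(Add(-32211, -47979), Add(Function('y')(-81, -181), 50089)) = Mul(Add(-32211, -47979), Add(Mul(Rational(1, 3), Pow(Add(5, -181), -1), Add(3, Mul(-1, Add(5, -181), Add(6, -81)))), 50089)) = Mul(-80190, Add(Mul(Rational(1, 3), Pow(-176, -1), Add(3, Mul(-1, -176, -75))), 50089)) = Mul(-80190, Add(Mul(Rational(1, 3), Rational(-1, 176), Add(3, -13200)), 50089)) = Mul(-80190, Add(Mul(Rational(1, 3), Rational(-1, 176), -13197), 50089)) = Mul(-80190, Add(Rational(4399, 176), 50089)) = Mul(-80190, Rational(8820063, 176)) = Rational(-32149129635, 8)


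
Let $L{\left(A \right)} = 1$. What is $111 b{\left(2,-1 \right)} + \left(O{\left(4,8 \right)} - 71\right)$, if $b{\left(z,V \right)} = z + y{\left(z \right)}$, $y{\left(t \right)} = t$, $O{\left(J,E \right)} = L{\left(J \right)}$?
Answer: $374$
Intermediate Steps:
$O{\left(J,E \right)} = 1$
$b{\left(z,V \right)} = 2 z$ ($b{\left(z,V \right)} = z + z = 2 z$)
$111 b{\left(2,-1 \right)} + \left(O{\left(4,8 \right)} - 71\right) = 111 \cdot 2 \cdot 2 + \left(1 - 71\right) = 111 \cdot 4 - 70 = 444 - 70 = 374$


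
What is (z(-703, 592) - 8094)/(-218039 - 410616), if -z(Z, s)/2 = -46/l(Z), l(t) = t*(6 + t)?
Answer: 3965987062/308035292105 ≈ 0.012875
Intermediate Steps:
z(Z, s) = 92/(Z*(6 + Z)) (z(Z, s) = -(-92)/(Z*(6 + Z)) = 92/(Z*(6 + Z)))
(z(-703, 592) - 8094)/(-218039 - 410616) = (92/(-703*(6 - 703)) - 8094)/(-218039 - 410616) = (92*(-1/703)/(-697) - 8094)/(-628655) = (92*(-1/703)*(-1/697) - 8094)*(-1/628655) = (92/489991 - 8094)*(-1/628655) = -3965987062/489991*(-1/628655) = 3965987062/308035292105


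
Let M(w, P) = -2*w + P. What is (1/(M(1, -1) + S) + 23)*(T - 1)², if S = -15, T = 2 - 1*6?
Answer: 10325/18 ≈ 573.61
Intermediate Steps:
T = -4 (T = 2 - 6 = -4)
M(w, P) = P - 2*w
(1/(M(1, -1) + S) + 23)*(T - 1)² = (1/((-1 - 2*1) - 15) + 23)*(-4 - 1)² = (1/((-1 - 2) - 15) + 23)*(-5)² = (1/(-3 - 15) + 23)*25 = (1/(-18) + 23)*25 = (-1/18 + 23)*25 = (413/18)*25 = 10325/18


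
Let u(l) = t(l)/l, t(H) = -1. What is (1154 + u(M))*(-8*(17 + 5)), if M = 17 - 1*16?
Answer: -202928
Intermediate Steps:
M = 1 (M = 17 - 16 = 1)
u(l) = -1/l
(1154 + u(M))*(-8*(17 + 5)) = (1154 - 1/1)*(-8*(17 + 5)) = (1154 - 1*1)*(-8*22) = (1154 - 1)*(-176) = 1153*(-176) = -202928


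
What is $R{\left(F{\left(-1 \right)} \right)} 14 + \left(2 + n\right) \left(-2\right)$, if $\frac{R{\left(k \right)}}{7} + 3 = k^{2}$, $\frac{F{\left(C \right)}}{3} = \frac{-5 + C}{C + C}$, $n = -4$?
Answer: $7648$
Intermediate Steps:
$F{\left(C \right)} = \frac{3 \left(-5 + C\right)}{2 C}$ ($F{\left(C \right)} = 3 \frac{-5 + C}{C + C} = 3 \frac{-5 + C}{2 C} = \frac{3 \left(-5 + C\right)}{2 C}$)
$R{\left(k \right)} = -21 + 7 k^{2}$
$R{\left(F{\left(-1 \right)} \right)} 14 + \left(2 + n\right) \left(-2\right) = \left(-21 + 7 \left(\frac{3 \left(-5 - 1\right)}{2 \left(-1\right)}\right)^{2}\right) 14 + \left(2 - 4\right) \left(-2\right) = \left(-21 + 7 \left(\frac{3}{2} \left(-1\right) \left(-6\right)\right)^{2}\right) 14 - -4 = \left(-21 + 7 \cdot 9^{2}\right) 14 + 4 = \left(-21 + 7 \cdot 81\right) 14 + 4 = \left(-21 + 567\right) 14 + 4 = 546 \cdot 14 + 4 = 7644 + 4 = 7648$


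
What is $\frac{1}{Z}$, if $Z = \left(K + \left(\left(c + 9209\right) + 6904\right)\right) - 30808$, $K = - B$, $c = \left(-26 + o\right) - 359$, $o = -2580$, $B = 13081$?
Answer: $- \frac{1}{30741} \approx -3.253 \cdot 10^{-5}$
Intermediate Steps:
$c = -2965$ ($c = \left(-26 - 2580\right) - 359 = -2606 - 359 = -2965$)
$K = -13081$ ($K = \left(-1\right) 13081 = -13081$)
$Z = -30741$ ($Z = \left(-13081 + \left(\left(-2965 + 9209\right) + 6904\right)\right) - 30808 = \left(-13081 + \left(6244 + 6904\right)\right) - 30808 = \left(-13081 + 13148\right) - 30808 = 67 - 30808 = -30741$)
$\frac{1}{Z} = \frac{1}{-30741} = - \frac{1}{30741}$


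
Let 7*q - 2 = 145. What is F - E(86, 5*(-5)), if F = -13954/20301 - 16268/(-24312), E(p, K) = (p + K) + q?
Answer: -1124465049/13709942 ≈ -82.018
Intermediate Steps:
q = 21 (q = 2/7 + (⅐)*145 = 2/7 + 145/7 = 21)
E(p, K) = 21 + K + p (E(p, K) = (p + K) + 21 = (K + p) + 21 = 21 + K + p)
F = -249805/13709942 (F = -13954*1/20301 - 16268*(-1/24312) = -13954/20301 + 4067/6078 = -249805/13709942 ≈ -0.018221)
F - E(86, 5*(-5)) = -249805/13709942 - (21 + 5*(-5) + 86) = -249805/13709942 - (21 - 25 + 86) = -249805/13709942 - 1*82 = -249805/13709942 - 82 = -1124465049/13709942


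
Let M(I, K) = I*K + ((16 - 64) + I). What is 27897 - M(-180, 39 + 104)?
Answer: 53865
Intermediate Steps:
M(I, K) = -48 + I + I*K (M(I, K) = I*K + (-48 + I) = -48 + I + I*K)
27897 - M(-180, 39 + 104) = 27897 - (-48 - 180 - 180*(39 + 104)) = 27897 - (-48 - 180 - 180*143) = 27897 - (-48 - 180 - 25740) = 27897 - 1*(-25968) = 27897 + 25968 = 53865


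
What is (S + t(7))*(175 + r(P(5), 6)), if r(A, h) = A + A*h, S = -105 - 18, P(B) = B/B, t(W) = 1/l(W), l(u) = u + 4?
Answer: -246064/11 ≈ -22369.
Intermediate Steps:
l(u) = 4 + u
t(W) = 1/(4 + W)
P(B) = 1
S = -123
(S + t(7))*(175 + r(P(5), 6)) = (-123 + 1/(4 + 7))*(175 + 1*(1 + 6)) = (-123 + 1/11)*(175 + 1*7) = (-123 + 1/11)*(175 + 7) = -1352/11*182 = -246064/11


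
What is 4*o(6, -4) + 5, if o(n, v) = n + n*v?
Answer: -67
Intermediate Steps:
4*o(6, -4) + 5 = 4*(6*(1 - 4)) + 5 = 4*(6*(-3)) + 5 = 4*(-18) + 5 = -72 + 5 = -67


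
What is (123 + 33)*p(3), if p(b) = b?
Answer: 468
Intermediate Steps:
(123 + 33)*p(3) = (123 + 33)*3 = 156*3 = 468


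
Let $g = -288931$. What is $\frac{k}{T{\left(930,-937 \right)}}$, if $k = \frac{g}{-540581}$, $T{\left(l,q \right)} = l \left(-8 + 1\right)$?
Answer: $- \frac{288931}{3519182310} \approx -8.2102 \cdot 10^{-5}$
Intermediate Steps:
$T{\left(l,q \right)} = - 7 l$ ($T{\left(l,q \right)} = l \left(-7\right) = - 7 l$)
$k = \frac{288931}{540581}$ ($k = - \frac{288931}{-540581} = \left(-288931\right) \left(- \frac{1}{540581}\right) = \frac{288931}{540581} \approx 0.53448$)
$\frac{k}{T{\left(930,-937 \right)}} = \frac{288931}{540581 \left(\left(-7\right) 930\right)} = \frac{288931}{540581 \left(-6510\right)} = \frac{288931}{540581} \left(- \frac{1}{6510}\right) = - \frac{288931}{3519182310}$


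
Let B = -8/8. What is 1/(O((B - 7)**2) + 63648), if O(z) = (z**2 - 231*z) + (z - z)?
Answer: 1/52960 ≈ 1.8882e-5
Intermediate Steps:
B = -1 (B = -8*1/8 = -1)
O(z) = z**2 - 231*z (O(z) = (z**2 - 231*z) + 0 = z**2 - 231*z)
1/(O((B - 7)**2) + 63648) = 1/((-1 - 7)**2*(-231 + (-1 - 7)**2) + 63648) = 1/((-8)**2*(-231 + (-8)**2) + 63648) = 1/(64*(-231 + 64) + 63648) = 1/(64*(-167) + 63648) = 1/(-10688 + 63648) = 1/52960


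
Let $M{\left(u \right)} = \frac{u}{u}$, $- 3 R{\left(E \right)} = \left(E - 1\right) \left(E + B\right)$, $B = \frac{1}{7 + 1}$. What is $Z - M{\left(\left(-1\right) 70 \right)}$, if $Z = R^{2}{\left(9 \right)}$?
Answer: $\frac{5320}{9} \approx 591.11$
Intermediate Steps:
$B = \frac{1}{8} \approx 0.125$
$R{\left(E \right)} = - \frac{\left(-1 + E\right) \left(\frac{1}{8} + E\right)}{3}$ ($R{\left(E \right)} = - \frac{\left(E - 1\right) \left(E + \frac{1}{8}\right)}{3} = - \frac{\left(-1 + E\right) \left(\frac{1}{8} + E\right)}{3}$)
$M{\left(u \right)} = 1$
$Z = \frac{5329}{9}$ ($Z = \left(\frac{1}{24} - \frac{9^{2}}{3} + \frac{7}{24} \cdot 9\right)^{2} = \left(\frac{1}{24} - 27 + \frac{21}{8}\right)^{2} = \left(- \frac{73}{3}\right)^{2} = \frac{5329}{9} \approx 592.11$)
$Z - M{\left(\left(-1\right) 70 \right)} = \frac{5329}{9} - 1 = \frac{5320}{9}$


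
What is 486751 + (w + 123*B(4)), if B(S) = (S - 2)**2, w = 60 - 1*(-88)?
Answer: 487391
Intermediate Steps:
w = 148 (w = 60 + 88 = 148)
B(S) = (-2 + S)**2
486751 + (w + 123*B(4)) = 486751 + (148 + 123*(-2 + 4)**2) = 486751 + (148 + 123*2**2) = 486751 + (148 + 123*4) = 486751 + (148 + 492) = 486751 + 640 = 487391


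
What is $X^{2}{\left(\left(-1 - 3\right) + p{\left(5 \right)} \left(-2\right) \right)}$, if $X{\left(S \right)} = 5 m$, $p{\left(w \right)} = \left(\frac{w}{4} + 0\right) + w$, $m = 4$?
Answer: $400$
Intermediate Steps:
$p{\left(w \right)} = \frac{5 w}{4}$ ($p{\left(w \right)} = \left(w \frac{1}{4} + 0\right) + w = \left(\frac{w}{4} + 0\right) + w = \frac{w}{4} + w = \frac{5 w}{4}$)
$X{\left(S \right)} = 20$ ($X{\left(S \right)} = 5 \cdot 4 = 20$)
$X^{2}{\left(\left(-1 - 3\right) + p{\left(5 \right)} \left(-2\right) \right)} = 20^{2} = 400$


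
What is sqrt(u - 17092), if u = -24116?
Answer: 2*I*sqrt(10302) ≈ 203.0*I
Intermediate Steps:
sqrt(u - 17092) = sqrt(-24116 - 17092) = sqrt(-41208) = 2*I*sqrt(10302)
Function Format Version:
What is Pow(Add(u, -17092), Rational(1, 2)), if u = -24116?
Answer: Mul(2, I, Pow(10302, Rational(1, 2))) ≈ Mul(203.00, I)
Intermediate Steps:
Pow(Add(u, -17092), Rational(1, 2)) = Pow(Add(-24116, -17092), Rational(1, 2)) = Pow(-41208, Rational(1, 2)) = Mul(2, I, Pow(10302, Rational(1, 2)))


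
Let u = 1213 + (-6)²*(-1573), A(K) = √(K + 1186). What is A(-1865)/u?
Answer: -I*√679/55415 ≈ -0.00047023*I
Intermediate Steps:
A(K) = √(1186 + K)
u = -55415 (u = 1213 + 36*(-1573) = 1213 - 56628 = -55415)
A(-1865)/u = √(1186 - 1865)/(-55415) = √(-679)*(-1/55415) = (I*√679)*(-1/55415) = -I*√679/55415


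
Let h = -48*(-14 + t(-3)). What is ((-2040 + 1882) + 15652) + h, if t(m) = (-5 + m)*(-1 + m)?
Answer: 14630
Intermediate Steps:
t(m) = (-1 + m)*(-5 + m)
h = -864 (h = -48*(-14 + (5 + (-3)**2 - 6*(-3))) = -48*(-14 + (5 + 9 + 18)) = -48*(-14 + 32) = -864 ≈ -864.00)
((-2040 + 1882) + 15652) + h = ((-2040 + 1882) + 15652) - 864 = (-158 + 15652) - 864 = 15494 - 864 = 14630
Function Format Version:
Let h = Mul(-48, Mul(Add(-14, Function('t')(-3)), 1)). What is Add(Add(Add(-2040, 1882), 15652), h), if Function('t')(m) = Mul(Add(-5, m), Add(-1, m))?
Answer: 14630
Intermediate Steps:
Function('t')(m) = Mul(Add(-1, m), Add(-5, m))
h = -864 (h = Mul(-48, Mul(Add(-14, Add(5, Pow(-3, 2), Mul(-6, -3))), 1)) = Mul(-48, Mul(Add(-14, Add(5, 9, 18)), 1)) = Mul(-48, Mul(Add(-14, 32), 1)) = Mul(-48, Mul(18, 1)) = Mul(-48, 18) = -864)
Add(Add(Add(-2040, 1882), 15652), h) = Add(Add(Add(-2040, 1882), 15652), -864) = Add(Add(-158, 15652), -864) = Add(15494, -864) = 14630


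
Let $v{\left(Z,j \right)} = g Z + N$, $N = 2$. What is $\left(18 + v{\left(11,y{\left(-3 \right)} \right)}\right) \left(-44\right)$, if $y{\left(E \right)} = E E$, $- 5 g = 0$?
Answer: $-880$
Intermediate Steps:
$g = 0$ ($g = \left(- \frac{1}{5}\right) 0 = 0$)
$y{\left(E \right)} = E^{2}$
$v{\left(Z,j \right)} = 2$ ($v{\left(Z,j \right)} = 0 Z + 2 = 0 + 2 = 2$)
$\left(18 + v{\left(11,y{\left(-3 \right)} \right)}\right) \left(-44\right) = \left(18 + 2\right) \left(-44\right) = 20 \left(-44\right) = -880$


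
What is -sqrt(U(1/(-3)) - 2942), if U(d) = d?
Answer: -I*sqrt(26481)/3 ≈ -54.243*I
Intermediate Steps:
-sqrt(U(1/(-3)) - 2942) = -sqrt(1/(-3) - 2942) = -sqrt(-1/3 - 2942) = -sqrt(-8827/3) = -I*sqrt(26481)/3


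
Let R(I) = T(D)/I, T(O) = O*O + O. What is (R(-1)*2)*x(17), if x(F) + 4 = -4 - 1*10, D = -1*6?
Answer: 1080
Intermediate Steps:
D = -6
T(O) = O + O² (T(O) = O² + O = O + O²)
R(I) = 30/I (R(I) = (-6*(1 - 6))/I = (-6*(-5))/I = 30/I)
x(F) = -18 (x(F) = -4 + (-4 - 1*10) = -4 + (-4 - 10) = -4 - 14 = -18)
(R(-1)*2)*x(17) = ((30/(-1))*2)*(-18) = ((30*(-1))*2)*(-18) = -30*2*(-18) = -60*(-18) = 1080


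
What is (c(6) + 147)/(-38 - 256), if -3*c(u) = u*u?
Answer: -45/98 ≈ -0.45918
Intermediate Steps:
c(u) = -u²/3 (c(u) = -u*u/3 = -u²/3)
(c(6) + 147)/(-38 - 256) = (-⅓*6² + 147)/(-38 - 256) = (-⅓*36 + 147)/(-294) = (-12 + 147)*(-1/294) = 135*(-1/294) = -45/98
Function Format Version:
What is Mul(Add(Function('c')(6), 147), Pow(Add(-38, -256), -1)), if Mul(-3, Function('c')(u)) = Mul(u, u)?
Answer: Rational(-45, 98) ≈ -0.45918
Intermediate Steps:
Function('c')(u) = Mul(Rational(-1, 3), Pow(u, 2)) (Function('c')(u) = Mul(Rational(-1, 3), Mul(u, u)) = Mul(Rational(-1, 3), Pow(u, 2)))
Mul(Add(Function('c')(6), 147), Pow(Add(-38, -256), -1)) = Mul(Add(Mul(Rational(-1, 3), Pow(6, 2)), 147), Pow(Add(-38, -256), -1)) = Mul(Add(Mul(Rational(-1, 3), 36), 147), Pow(-294, -1)) = Mul(Add(-12, 147), Rational(-1, 294)) = Mul(135, Rational(-1, 294)) = Rational(-45, 98)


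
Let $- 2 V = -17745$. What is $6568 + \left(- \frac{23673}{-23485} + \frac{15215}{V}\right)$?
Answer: $\frac{78236907101}{11906895} \approx 6570.7$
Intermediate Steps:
$V = \frac{17745}{2}$ ($V = \left(- \frac{1}{2}\right) \left(-17745\right) = \frac{17745}{2} \approx 8872.5$)
$6568 + \left(- \frac{23673}{-23485} + \frac{15215}{V}\right) = 6568 + \left(- \frac{23673}{-23485} + \frac{15215}{\frac{17745}{2}}\right) = 6568 + \left(\left(-23673\right) \left(- \frac{1}{23485}\right) + 15215 \cdot \frac{2}{17745}\right) = 6568 + \left(\frac{23673}{23485} + \frac{6086}{3549}\right) = 6568 + \frac{32420741}{11906895} = \frac{78236907101}{11906895}$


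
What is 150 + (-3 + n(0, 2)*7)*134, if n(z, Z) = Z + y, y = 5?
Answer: 6314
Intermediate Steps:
n(z, Z) = 5 + Z (n(z, Z) = Z + 5 = 5 + Z)
150 + (-3 + n(0, 2)*7)*134 = 150 + (-3 + (5 + 2)*7)*134 = 150 + (-3 + 7*7)*134 = 150 + (-3 + 49)*134 = 150 + 46*134 = 150 + 6164 = 6314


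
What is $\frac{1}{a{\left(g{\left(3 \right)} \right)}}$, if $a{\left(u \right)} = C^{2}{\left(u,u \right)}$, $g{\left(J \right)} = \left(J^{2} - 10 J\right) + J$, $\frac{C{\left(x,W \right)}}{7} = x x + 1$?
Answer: $\frac{1}{5175625} \approx 1.9321 \cdot 10^{-7}$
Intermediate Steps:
$C{\left(x,W \right)} = 7 + 7 x^{2}$ ($C{\left(x,W \right)} = 7 \left(x x + 1\right) = 7 \left(x^{2} + 1\right) = 7 \left(1 + x^{2}\right) = 7 + 7 x^{2}$)
$g{\left(J \right)} = J^{2} - 9 J$
$a{\left(u \right)} = \left(7 + 7 u^{2}\right)^{2}$
$\frac{1}{a{\left(g{\left(3 \right)} \right)}} = \frac{1}{49 \left(1 + \left(3 \left(-9 + 3\right)\right)^{2}\right)^{2}} = \frac{1}{49 \left(1 + \left(3 \left(-6\right)\right)^{2}\right)^{2}} = \frac{1}{49 \left(1 + \left(-18\right)^{2}\right)^{2}} = \frac{1}{49 \left(1 + 324\right)^{2}} = \frac{1}{49 \cdot 325^{2}} = \frac{1}{49 \cdot 105625} = \frac{1}{5175625}$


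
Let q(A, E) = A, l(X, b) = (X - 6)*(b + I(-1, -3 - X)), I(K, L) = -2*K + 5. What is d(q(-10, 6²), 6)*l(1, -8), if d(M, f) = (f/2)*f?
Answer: 90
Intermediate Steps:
I(K, L) = 5 - 2*K
l(X, b) = (-6 + X)*(7 + b) (l(X, b) = (X - 6)*(b + (5 - 2*(-1))) = (-6 + X)*(b + (5 + 2)) = (-6 + X)*(b + 7) = (-6 + X)*(7 + b))
d(M, f) = f²/2 (d(M, f) = (f*(½))*f = (f/2)*f = f²/2)
d(q(-10, 6²), 6)*l(1, -8) = ((½)*6²)*(-42 - 6*(-8) + 7*1 + 1*(-8)) = ((½)*36)*(-42 + 48 + 7 - 8) = 18*5 = 90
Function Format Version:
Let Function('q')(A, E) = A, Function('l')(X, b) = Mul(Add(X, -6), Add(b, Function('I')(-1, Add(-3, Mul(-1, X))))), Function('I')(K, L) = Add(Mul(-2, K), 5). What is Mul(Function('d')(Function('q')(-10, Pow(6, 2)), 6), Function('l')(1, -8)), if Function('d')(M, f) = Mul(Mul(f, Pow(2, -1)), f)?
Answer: 90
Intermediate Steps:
Function('I')(K, L) = Add(5, Mul(-2, K))
Function('l')(X, b) = Mul(Add(-6, X), Add(7, b)) (Function('l')(X, b) = Mul(Add(X, -6), Add(b, Add(5, Mul(-2, -1)))) = Mul(Add(-6, X), Add(b, Add(5, 2))) = Mul(Add(-6, X), Add(b, 7)) = Mul(Add(-6, X), Add(7, b)))
Function('d')(M, f) = Mul(Rational(1, 2), Pow(f, 2)) (Function('d')(M, f) = Mul(Mul(f, Rational(1, 2)), f) = Mul(Mul(Rational(1, 2), f), f) = Mul(Rational(1, 2), Pow(f, 2)))
Mul(Function('d')(Function('q')(-10, Pow(6, 2)), 6), Function('l')(1, -8)) = Mul(Mul(Rational(1, 2), Pow(6, 2)), Add(-42, Mul(-6, -8), Mul(7, 1), Mul(1, -8))) = Mul(Mul(Rational(1, 2), 36), Add(-42, 48, 7, -8)) = Mul(18, 5) = 90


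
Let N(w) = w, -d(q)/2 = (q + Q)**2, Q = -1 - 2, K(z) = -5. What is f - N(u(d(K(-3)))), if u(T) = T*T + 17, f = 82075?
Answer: 65674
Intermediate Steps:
Q = -3
d(q) = -2*(-3 + q)**2 (d(q) = -2*(q - 3)**2 = -2*(-3 + q)**2)
u(T) = 17 + T**2 (u(T) = T**2 + 17 = 17 + T**2)
f - N(u(d(K(-3)))) = 82075 - (17 + (-2*(-3 - 5)**2)**2) = 82075 - (17 + (-2*(-8)**2)**2) = 82075 - (17 + (-2*64)**2) = 82075 - (17 + (-128)**2) = 82075 - (17 + 16384) = 82075 - 1*16401 = 82075 - 16401 = 65674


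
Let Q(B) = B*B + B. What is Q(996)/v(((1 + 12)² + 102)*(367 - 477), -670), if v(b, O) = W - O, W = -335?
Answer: 993012/335 ≈ 2964.2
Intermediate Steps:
v(b, O) = -335 - O
Q(B) = B + B² (Q(B) = B² + B = B + B²)
Q(996)/v(((1 + 12)² + 102)*(367 - 477), -670) = (996*(1 + 996))/(-335 - 1*(-670)) = (996*997)/(-335 + 670) = 993012/335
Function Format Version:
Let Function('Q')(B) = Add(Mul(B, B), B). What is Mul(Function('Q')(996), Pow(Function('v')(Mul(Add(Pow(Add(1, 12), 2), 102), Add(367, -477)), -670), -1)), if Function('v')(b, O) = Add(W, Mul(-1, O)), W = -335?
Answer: Rational(993012, 335) ≈ 2964.2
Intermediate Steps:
Function('v')(b, O) = Add(-335, Mul(-1, O))
Function('Q')(B) = Add(B, Pow(B, 2)) (Function('Q')(B) = Add(Pow(B, 2), B) = Add(B, Pow(B, 2)))
Mul(Function('Q')(996), Pow(Function('v')(Mul(Add(Pow(Add(1, 12), 2), 102), Add(367, -477)), -670), -1)) = Mul(Mul(996, Add(1, 996)), Pow(Add(-335, Mul(-1, -670)), -1)) = Mul(Mul(996, 997), Pow(Add(-335, 670), -1)) = Mul(993012, Pow(335, -1)) = Mul(993012, Rational(1, 335)) = Rational(993012, 335)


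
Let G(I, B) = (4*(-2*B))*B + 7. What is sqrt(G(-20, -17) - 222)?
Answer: 19*I*sqrt(7) ≈ 50.269*I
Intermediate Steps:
G(I, B) = 7 - 8*B**2 (G(I, B) = (-8*B)*B + 7 = -8*B**2 + 7 = 7 - 8*B**2)
sqrt(G(-20, -17) - 222) = sqrt((7 - 8*(-17)**2) - 222) = sqrt((7 - 8*289) - 222) = sqrt((7 - 2312) - 222) = sqrt(-2305 - 222) = sqrt(-2527) = 19*I*sqrt(7)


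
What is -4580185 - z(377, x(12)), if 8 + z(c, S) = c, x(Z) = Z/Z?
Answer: -4580554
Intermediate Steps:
x(Z) = 1
z(c, S) = -8 + c
-4580185 - z(377, x(12)) = -4580185 - (-8 + 377) = -4580185 - 1*369 = -4580185 - 369 = -4580554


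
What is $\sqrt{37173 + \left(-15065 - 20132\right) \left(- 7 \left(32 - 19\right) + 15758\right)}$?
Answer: $i \sqrt{551394226} \approx 23482.0 i$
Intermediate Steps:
$\sqrt{37173 + \left(-15065 - 20132\right) \left(- 7 \left(32 - 19\right) + 15758\right)} = \sqrt{37173 - 35197 \left(\left(-7\right) 13 + 15758\right)} = \sqrt{37173 - 35197 \left(-91 + 15758\right)} = \sqrt{37173 - 551431399} = \sqrt{-551394226} = i \sqrt{551394226}$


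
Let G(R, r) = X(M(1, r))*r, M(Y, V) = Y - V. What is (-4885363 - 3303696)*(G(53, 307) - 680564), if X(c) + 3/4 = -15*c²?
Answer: 14146585476532523/4 ≈ 3.5366e+15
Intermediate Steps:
X(c) = -¾ - 15*c²
G(R, r) = r*(-¾ - 15*(1 - r)²) (G(R, r) = (-¾ - 15*(1 - r)²)*r = r*(-¾ - 15*(1 - r)²))
(-4885363 - 3303696)*(G(53, 307) - 680564) = (-4885363 - 3303696)*(-¾*307*(1 + 20*(-1 + 307)²) - 680564) = -8189059*(-¾*307*(1 + 20*306²) - 680564) = -8189059*(-¾*307*(1 + 20*93636) - 680564) = -8189059*(-¾*307*(1 + 1872720) - 680564) = -8189059*(-¾*307*1872721 - 680564) = -8189059*(-1724776041/4 - 680564) = -8189059*(-1727498297/4) = 14146585476532523/4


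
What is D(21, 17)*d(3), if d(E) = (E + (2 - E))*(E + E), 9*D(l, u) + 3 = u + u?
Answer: 124/3 ≈ 41.333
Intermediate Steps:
D(l, u) = -1/3 + 2*u/9 (D(l, u) = -1/3 + (u + u)/9 = -1/3 + (2*u)/9 = -1/3 + 2*u/9)
d(E) = 4*E (d(E) = 2*(2*E) = 4*E)
D(21, 17)*d(3) = (-1/3 + (2/9)*17)*(4*3) = (-1/3 + 34/9)*12 = (31/9)*12 = 124/3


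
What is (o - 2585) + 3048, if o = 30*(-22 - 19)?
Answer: -767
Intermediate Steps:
o = -1230 (o = 30*(-41) = -1230)
(o - 2585) + 3048 = (-1230 - 2585) + 3048 = -3815 + 3048 = -767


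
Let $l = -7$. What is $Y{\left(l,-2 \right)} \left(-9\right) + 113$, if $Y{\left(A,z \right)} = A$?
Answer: $176$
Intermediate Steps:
$Y{\left(l,-2 \right)} \left(-9\right) + 113 = \left(-7\right) \left(-9\right) + 113 = 63 + 113 = 176$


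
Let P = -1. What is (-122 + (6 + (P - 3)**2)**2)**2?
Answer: 131044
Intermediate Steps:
(-122 + (6 + (P - 3)**2)**2)**2 = (-122 + (6 + (-1 - 3)**2)**2)**2 = (-122 + (6 + (-4)**2)**2)**2 = (-122 + (6 + 16)**2)**2 = (-122 + 22**2)**2 = (-122 + 484)**2 = 362**2 = 131044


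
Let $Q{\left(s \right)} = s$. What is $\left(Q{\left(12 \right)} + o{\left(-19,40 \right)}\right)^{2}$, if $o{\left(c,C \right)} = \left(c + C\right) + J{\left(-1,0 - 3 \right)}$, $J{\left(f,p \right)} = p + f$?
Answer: $841$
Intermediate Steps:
$J{\left(f,p \right)} = f + p$
$o{\left(c,C \right)} = -4 + C + c$ ($o{\left(c,C \right)} = \left(c + C\right) + \left(-1 + \left(0 - 3\right)\right) = \left(C + c\right) - 4 = -4 + C + c$)
$\left(Q{\left(12 \right)} + o{\left(-19,40 \right)}\right)^{2} = \left(12 - -17\right)^{2} = \left(12 + 17\right)^{2} = 29^{2} = 841$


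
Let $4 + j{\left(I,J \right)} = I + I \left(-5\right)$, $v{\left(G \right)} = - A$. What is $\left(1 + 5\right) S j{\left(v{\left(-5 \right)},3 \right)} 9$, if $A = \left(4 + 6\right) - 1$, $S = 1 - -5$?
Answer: $10368$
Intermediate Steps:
$S = 6$ ($S = 1 + 5 = 6$)
$A = 9$ ($A = 10 - 1 = 9$)
$v{\left(G \right)} = -9$ ($v{\left(G \right)} = \left(-1\right) 9 = -9$)
$j{\left(I,J \right)} = -4 - 4 I$ ($j{\left(I,J \right)} = -4 + \left(I + I \left(-5\right)\right) = -4 + \left(I - 5 I\right) = -4 - 4 I$)
$\left(1 + 5\right) S j{\left(v{\left(-5 \right)},3 \right)} 9 = \left(1 + 5\right) 6 \left(-4 - -36\right) 9 = 6 \cdot 6 \left(-4 + 36\right) 9 = 36 \cdot 32 \cdot 9 = 1152 \cdot 9 = 10368$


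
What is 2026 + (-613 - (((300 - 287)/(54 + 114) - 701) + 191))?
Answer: 323051/168 ≈ 1922.9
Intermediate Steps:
2026 + (-613 - (((300 - 287)/(54 + 114) - 701) + 191)) = 2026 + (-613 - ((13/168 - 701) + 191)) = 2026 + (-613 - (-117755/168 + 191)) = 2026 + (-613 - 1*(-85667/168)) = 2026 + (-613 + 85667/168) = 2026 - 17317/168 = 323051/168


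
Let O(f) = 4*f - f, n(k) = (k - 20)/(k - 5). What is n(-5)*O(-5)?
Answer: -75/2 ≈ -37.500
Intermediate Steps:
n(k) = (-20 + k)/(-5 + k)
O(f) = 3*f
n(-5)*O(-5) = ((-20 - 5)/(-5 - 5))*(3*(-5)) = (-25/(-10))*(-15) = -⅒*(-25)*(-15) = (5/2)*(-15) = -75/2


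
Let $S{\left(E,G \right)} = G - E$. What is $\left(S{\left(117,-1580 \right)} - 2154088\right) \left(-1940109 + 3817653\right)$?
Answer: $-4047581192040$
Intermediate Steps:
$\left(S{\left(117,-1580 \right)} - 2154088\right) \left(-1940109 + 3817653\right) = \left(\left(-1580 - 117\right) - 2154088\right) \left(-1940109 + 3817653\right) = \left(\left(-1580 - 117\right) - 2154088\right) 1877544 = \left(-1697 - 2154088\right) 1877544 = \left(-2155785\right) 1877544 = -4047581192040$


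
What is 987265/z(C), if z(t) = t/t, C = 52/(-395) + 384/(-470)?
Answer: 987265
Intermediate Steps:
C = -17612/18565 (C = 52*(-1/395) + 384*(-1/470) = -52/395 - 192/235 = -17612/18565 ≈ -0.94867)
z(t) = 1
987265/z(C) = 987265/1 = 987265*1 = 987265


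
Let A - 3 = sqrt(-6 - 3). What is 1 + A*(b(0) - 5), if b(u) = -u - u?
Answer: -14 - 15*I ≈ -14.0 - 15.0*I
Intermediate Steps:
A = 3 + 3*I (A = 3 + sqrt(-6 - 3) = 3 + sqrt(-9) = 3 + 3*I ≈ 3.0 + 3.0*I)
b(u) = -2*u
1 + A*(b(0) - 5) = 1 + (3 + 3*I)*(-2*0 - 5) = 1 + (3 + 3*I)*(0 - 5) = 1 + (3 + 3*I)*(-5) = 1 + (-15 - 15*I) = -14 - 15*I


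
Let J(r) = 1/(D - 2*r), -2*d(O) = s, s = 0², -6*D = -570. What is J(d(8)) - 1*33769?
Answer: -3208054/95 ≈ -33769.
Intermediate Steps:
D = 95 (D = -⅙*(-570) = 95)
s = 0
d(O) = 0 (d(O) = -½*0 = 0)
J(r) = 1/(95 - 2*r)
J(d(8)) - 1*33769 = -1/(-95 + 2*0) - 1*33769 = -1/(-95 + 0) - 33769 = -1/(-95) - 33769 = -1*(-1/95) - 33769 = 1/95 - 33769 = -3208054/95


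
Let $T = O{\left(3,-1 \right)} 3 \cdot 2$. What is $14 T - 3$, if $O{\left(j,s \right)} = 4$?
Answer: $333$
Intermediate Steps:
$T = 24$ ($T = 4 \cdot 3 \cdot 2 = 12 \cdot 2 = 24$)
$14 T - 3 = 14 \cdot 24 - 3 = 336 - 3 = 333$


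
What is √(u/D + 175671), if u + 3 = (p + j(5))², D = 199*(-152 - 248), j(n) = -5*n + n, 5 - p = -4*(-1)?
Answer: √2782698837158/3980 ≈ 419.13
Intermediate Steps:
p = 1 (p = 5 - (-4)*(-1) = 5 - 1*4 = 5 - 4 = 1)
j(n) = -4*n
D = -79600 (D = 199*(-400) = -79600)
u = 358 (u = -3 + (1 - 4*5)² = -3 + (1 - 20)² = -3 + (-19)² = -3 + 361 = 358)
√(u/D + 175671) = √(358/(-79600) + 175671) = √(358*(-1/79600) + 175671) = √(-179/39800 + 175671) = √(6991705621/39800) = √2782698837158/3980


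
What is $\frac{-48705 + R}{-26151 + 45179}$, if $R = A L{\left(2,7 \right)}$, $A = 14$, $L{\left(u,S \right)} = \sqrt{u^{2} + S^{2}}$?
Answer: $- \frac{48705}{19028} + \frac{7 \sqrt{53}}{9514} \approx -2.5543$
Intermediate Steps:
$L{\left(u,S \right)} = \sqrt{S^{2} + u^{2}}$
$R = 14 \sqrt{53}$ ($R = 14 \sqrt{7^{2} + 2^{2}} = 14 \sqrt{49 + 4} = 14 \sqrt{53} \approx 101.92$)
$\frac{-48705 + R}{-26151 + 45179} = \frac{-48705 + 14 \sqrt{53}}{-26151 + 45179} = \frac{-48705 + 14 \sqrt{53}}{19028} = \left(-48705 + 14 \sqrt{53}\right) \frac{1}{19028} = - \frac{48705}{19028} + \frac{7 \sqrt{53}}{9514}$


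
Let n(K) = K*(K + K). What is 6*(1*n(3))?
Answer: 108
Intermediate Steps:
n(K) = 2*K² (n(K) = K*(2*K) = 2*K²)
6*(1*n(3)) = 6*(1*(2*3²)) = 6*(1*(2*9)) = 6*(1*18) = 6*18 = 108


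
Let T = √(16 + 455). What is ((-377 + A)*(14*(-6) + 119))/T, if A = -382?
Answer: -8855*√471/157 ≈ -1224.1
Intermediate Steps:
T = √471 ≈ 21.703
((-377 + A)*(14*(-6) + 119))/T = ((-377 - 382)*(14*(-6) + 119))/(√471) = (-759*(-84 + 119))*(√471/471) = (-759*35)*(√471/471) = -8855*√471/157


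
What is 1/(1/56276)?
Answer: 56276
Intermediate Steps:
1/(1/56276) = 56276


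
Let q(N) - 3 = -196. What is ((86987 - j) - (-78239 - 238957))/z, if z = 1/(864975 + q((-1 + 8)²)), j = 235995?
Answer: 145445955016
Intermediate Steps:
q(N) = -193 (q(N) = 3 - 196 = -193)
z = 1/864782 (z = 1/(864975 - 193) = 1/864782 ≈ 1.1564e-6)
((86987 - j) - (-78239 - 238957))/z = ((86987 - 1*235995) - (-78239 - 238957))/(1/864782) = ((86987 - 235995) - 1*(-317196))*864782 = (-149008 + 317196)*864782 = 168188*864782 = 145445955016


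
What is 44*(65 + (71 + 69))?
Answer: 9020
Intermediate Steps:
44*(65 + (71 + 69)) = 44*(65 + 140) = 44*205 = 9020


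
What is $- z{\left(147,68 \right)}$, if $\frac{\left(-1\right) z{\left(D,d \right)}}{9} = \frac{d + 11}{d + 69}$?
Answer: $\frac{711}{137} \approx 5.1898$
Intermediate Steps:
$z{\left(D,d \right)} = - \frac{9 \left(11 + d\right)}{69 + d}$ ($z{\left(D,d \right)} = - 9 \frac{d + 11}{d + 69} = - 9 \frac{11 + d}{69 + d} = - \frac{9 \left(11 + d\right)}{69 + d}$)
$- z{\left(147,68 \right)} = - \frac{9 \left(-11 - 68\right)}{69 + 68} = - \frac{9 \left(-11 - 68\right)}{137} = - \frac{9 \left(-79\right)}{137} = \left(-1\right) \left(- \frac{711}{137}\right) = \frac{711}{137}$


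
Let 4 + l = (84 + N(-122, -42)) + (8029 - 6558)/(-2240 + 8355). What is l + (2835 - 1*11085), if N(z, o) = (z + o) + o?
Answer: -51217769/6115 ≈ -8375.8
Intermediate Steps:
N(z, o) = z + 2*o (N(z, o) = (o + z) + o = z + 2*o)
l = -769019/6115 (l = -4 + ((84 + (-122 + 2*(-42))) + (8029 - 6558)/(-2240 + 8355)) = -4 + ((84 + (-122 - 84)) + 1471/6115) = -4 + ((84 - 206) + 1471*(1/6115)) = -4 + (-122 + 1471/6115) = -4 - 744559/6115 = -769019/6115 ≈ -125.76)
l + (2835 - 1*11085) = -769019/6115 + (2835 - 1*11085) = -769019/6115 + (2835 - 11085) = -769019/6115 - 8250 = -51217769/6115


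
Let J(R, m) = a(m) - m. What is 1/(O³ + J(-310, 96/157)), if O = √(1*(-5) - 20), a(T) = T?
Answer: I/125 ≈ 0.008*I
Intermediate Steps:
J(R, m) = 0 (J(R, m) = m - m = 0)
O = 5*I (O = √(-5 - 20) = √(-25) = 5*I ≈ 5.0*I)
1/(O³ + J(-310, 96/157)) = 1/((5*I)³ + 0) = 1/(-125*I + 0) = 1/(-125*I) = I/125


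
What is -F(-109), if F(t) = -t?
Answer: -109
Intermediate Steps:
-F(-109) = -(-1)*(-109) = -1*109 = -109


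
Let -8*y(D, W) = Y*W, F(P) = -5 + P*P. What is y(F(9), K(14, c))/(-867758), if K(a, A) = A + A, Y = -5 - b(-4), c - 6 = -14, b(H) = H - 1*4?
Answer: -3/433879 ≈ -6.9144e-6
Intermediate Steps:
b(H) = -4 + H (b(H) = H - 4 = -4 + H)
c = -8 (c = 6 - 14 = -8)
Y = 3 (Y = -5 - (-4 - 4) = -5 - 1*(-8) = -5 + 8 = 3)
K(a, A) = 2*A
F(P) = -5 + P**2
y(D, W) = -3*W/8
y(F(9), K(14, c))/(-867758) = -3*(-8)/4/(-867758) = -3/8*(-16)*(-1/867758) = 6*(-1/867758) = -3/433879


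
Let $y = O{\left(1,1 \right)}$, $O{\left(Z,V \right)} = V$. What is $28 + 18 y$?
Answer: $46$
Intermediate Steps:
$y = 1$
$28 + 18 y = 28 + 18 \cdot 1 = 28 + 18 = 46$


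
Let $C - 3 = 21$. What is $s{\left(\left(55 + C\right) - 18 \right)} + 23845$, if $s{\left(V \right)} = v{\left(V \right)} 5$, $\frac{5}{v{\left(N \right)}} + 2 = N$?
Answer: $\frac{1406880}{59} \approx 23845.0$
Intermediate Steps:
$C = 24$ ($C = 3 + 21 = 24$)
$v{\left(N \right)} = \frac{5}{-2 + N}$
$s{\left(V \right)} = \frac{25}{-2 + V}$ ($s{\left(V \right)} = \frac{5}{-2 + V} 5 = \frac{25}{-2 + V}$)
$s{\left(\left(55 + C\right) - 18 \right)} + 23845 = \frac{25}{-2 + \left(\left(55 + 24\right) - 18\right)} + 23845 = \frac{25}{-2 + \left(79 - 18\right)} + 23845 = \frac{25}{-2 + 61} + 23845 = \frac{25}{59} + 23845 = \frac{1406880}{59}$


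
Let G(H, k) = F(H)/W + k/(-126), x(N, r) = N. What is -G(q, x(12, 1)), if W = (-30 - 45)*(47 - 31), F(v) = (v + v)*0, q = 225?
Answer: 2/21 ≈ 0.095238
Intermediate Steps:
F(v) = 0 (F(v) = (2*v)*0 = 0)
W = -1200 (W = -75*16 = -1200)
G(H, k) = -k/126 (G(H, k) = 0/(-1200) + k/(-126) = 0*(-1/1200) + k*(-1/126) = 0 - k/126 = -k/126)
-G(q, x(12, 1)) = -(-1)*12/126 = -1*(-2/21) = 2/21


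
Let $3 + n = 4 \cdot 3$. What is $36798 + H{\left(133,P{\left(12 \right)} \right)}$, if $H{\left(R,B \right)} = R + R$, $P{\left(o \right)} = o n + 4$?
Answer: $37064$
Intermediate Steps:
$n = 9$ ($n = -3 + 4 \cdot 3 = -3 + 12 = 9$)
$P{\left(o \right)} = 4 + 9 o$ ($P{\left(o \right)} = o 9 + 4 = 9 o + 4 = 4 + 9 o$)
$H{\left(R,B \right)} = 2 R$
$36798 + H{\left(133,P{\left(12 \right)} \right)} = 36798 + 2 \cdot 133 = 36798 + 266 = 37064$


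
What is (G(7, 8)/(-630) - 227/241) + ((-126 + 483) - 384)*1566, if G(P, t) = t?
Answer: -3209910499/75915 ≈ -42283.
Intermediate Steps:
(G(7, 8)/(-630) - 227/241) + ((-126 + 483) - 384)*1566 = (8/(-630) - 227/241) + ((-126 + 483) - 384)*1566 = (8*(-1/630) - 227*1/241) + (357 - 384)*1566 = (-4/315 - 227/241) - 27*1566 = -72469/75915 - 42282 = -3209910499/75915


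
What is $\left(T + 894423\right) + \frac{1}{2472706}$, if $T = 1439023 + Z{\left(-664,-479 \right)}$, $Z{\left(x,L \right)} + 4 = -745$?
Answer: $\frac{5768073868083}{2472706} \approx 2.3327 \cdot 10^{6}$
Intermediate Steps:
$Z{\left(x,L \right)} = -749$ ($Z{\left(x,L \right)} = -4 - 745 = -749$)
$T = 1438274$ ($T = 1439023 - 749 = 1438274$)
$\left(T + 894423\right) + \frac{1}{2472706} = \left(1438274 + 894423\right) + \frac{1}{2472706} = 2332697 + \frac{1}{2472706} = \frac{5768073868083}{2472706}$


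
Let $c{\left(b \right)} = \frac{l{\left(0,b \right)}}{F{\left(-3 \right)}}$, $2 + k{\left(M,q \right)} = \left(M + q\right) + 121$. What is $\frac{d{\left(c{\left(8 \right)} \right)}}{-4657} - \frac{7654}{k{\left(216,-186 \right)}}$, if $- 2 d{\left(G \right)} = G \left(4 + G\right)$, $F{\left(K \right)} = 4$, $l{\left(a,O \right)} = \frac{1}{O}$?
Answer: $- \frac{73000281323}{1421092864} \approx -51.369$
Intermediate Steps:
$k{\left(M,q \right)} = 119 + M + q$ ($k{\left(M,q \right)} = -2 + \left(\left(M + q\right) + 121\right) = -2 + \left(121 + M + q\right) = 119 + M + q$)
$c{\left(b \right)} = \frac{1}{4 b}$ ($c{\left(b \right)} = \frac{1}{b 4} = \frac{1}{b} \frac{1}{4} = \frac{1}{4 b}$)
$d{\left(G \right)} = - \frac{G \left(4 + G\right)}{2}$
$\frac{d{\left(c{\left(8 \right)} \right)}}{-4657} - \frac{7654}{k{\left(216,-186 \right)}} = \frac{\left(- \frac{1}{2}\right) \frac{1}{4 \cdot 8} \left(4 + \frac{1}{4 \cdot 8}\right)}{-4657} - \frac{7654}{119 + 216 - 186} = - \frac{\frac{1}{4} \cdot \frac{1}{8} \left(4 + \frac{1}{4} \cdot \frac{1}{8}\right)}{2} \left(- \frac{1}{4657}\right) - \frac{7654}{149} = \left(- \frac{1}{2}\right) \frac{1}{32} \left(4 + \frac{1}{32}\right) \left(- \frac{1}{4657}\right) - \frac{7654}{149} = \left(- \frac{1}{2}\right) \frac{1}{32} \cdot \frac{129}{32} \left(- \frac{1}{4657}\right) - \frac{7654}{149} = \left(- \frac{129}{2048}\right) \left(- \frac{1}{4657}\right) - \frac{7654}{149} = \frac{129}{9537536} - \frac{7654}{149} = - \frac{73000281323}{1421092864}$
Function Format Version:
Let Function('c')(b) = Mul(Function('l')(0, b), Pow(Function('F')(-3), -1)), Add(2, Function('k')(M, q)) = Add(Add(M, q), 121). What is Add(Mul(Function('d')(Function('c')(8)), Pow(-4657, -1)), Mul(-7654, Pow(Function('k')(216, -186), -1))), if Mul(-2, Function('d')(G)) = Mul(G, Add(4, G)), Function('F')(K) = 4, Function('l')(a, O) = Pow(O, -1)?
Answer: Rational(-73000281323, 1421092864) ≈ -51.369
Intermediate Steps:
Function('k')(M, q) = Add(119, M, q) (Function('k')(M, q) = Add(-2, Add(Add(M, q), 121)) = Add(-2, Add(121, M, q)) = Add(119, M, q))
Function('c')(b) = Mul(Rational(1, 4), Pow(b, -1)) (Function('c')(b) = Mul(Pow(b, -1), Pow(4, -1)) = Mul(Pow(b, -1), Rational(1, 4)) = Mul(Rational(1, 4), Pow(b, -1)))
Function('d')(G) = Mul(Rational(-1, 2), G, Add(4, G)) (Function('d')(G) = Mul(Rational(-1, 2), Mul(G, Add(4, G))) = Mul(Rational(-1, 2), G, Add(4, G)))
Add(Mul(Function('d')(Function('c')(8)), Pow(-4657, -1)), Mul(-7654, Pow(Function('k')(216, -186), -1))) = Add(Mul(Mul(Rational(-1, 2), Mul(Rational(1, 4), Pow(8, -1)), Add(4, Mul(Rational(1, 4), Pow(8, -1)))), Pow(-4657, -1)), Mul(-7654, Pow(Add(119, 216, -186), -1))) = Add(Mul(Mul(Rational(-1, 2), Mul(Rational(1, 4), Rational(1, 8)), Add(4, Mul(Rational(1, 4), Rational(1, 8)))), Rational(-1, 4657)), Mul(-7654, Pow(149, -1))) = Add(Mul(Mul(Rational(-1, 2), Rational(1, 32), Add(4, Rational(1, 32))), Rational(-1, 4657)), Mul(-7654, Rational(1, 149))) = Add(Mul(Mul(Rational(-1, 2), Rational(1, 32), Rational(129, 32)), Rational(-1, 4657)), Rational(-7654, 149)) = Add(Mul(Rational(-129, 2048), Rational(-1, 4657)), Rational(-7654, 149)) = Add(Rational(129, 9537536), Rational(-7654, 149)) = Rational(-73000281323, 1421092864)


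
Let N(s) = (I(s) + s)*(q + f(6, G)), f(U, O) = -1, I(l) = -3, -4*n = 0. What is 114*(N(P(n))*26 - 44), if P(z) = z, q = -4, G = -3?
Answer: 39444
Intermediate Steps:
n = 0 (n = -1/4*0 = 0)
N(s) = 15 - 5*s (N(s) = (-3 + s)*(-4 - 1) = (-3 + s)*(-5) = 15 - 5*s)
114*(N(P(n))*26 - 44) = 114*((15 - 5*0)*26 - 44) = 114*((15 + 0)*26 - 44) = 114*(15*26 - 44) = 114*(390 - 44) = 114*346 = 39444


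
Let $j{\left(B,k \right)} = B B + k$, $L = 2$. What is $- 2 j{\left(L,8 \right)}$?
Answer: $-24$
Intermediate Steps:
$j{\left(B,k \right)} = k + B^{2}$ ($j{\left(B,k \right)} = B^{2} + k = k + B^{2}$)
$- 2 j{\left(L,8 \right)} = - 2 \left(8 + 2^{2}\right) = - 2 \left(8 + 4\right) = \left(-2\right) 12 = -24$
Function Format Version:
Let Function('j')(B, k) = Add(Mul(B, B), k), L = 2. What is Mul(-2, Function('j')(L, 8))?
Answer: -24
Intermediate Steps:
Function('j')(B, k) = Add(k, Pow(B, 2)) (Function('j')(B, k) = Add(Pow(B, 2), k) = Add(k, Pow(B, 2)))
Mul(-2, Function('j')(L, 8)) = Mul(-2, Add(8, Pow(2, 2))) = Mul(-2, Add(8, 4)) = Mul(-2, 12) = -24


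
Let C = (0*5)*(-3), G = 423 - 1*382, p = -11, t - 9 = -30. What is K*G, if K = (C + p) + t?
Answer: -1312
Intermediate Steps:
t = -21 (t = 9 - 30 = -21)
G = 41 (G = 423 - 382 = 41)
C = 0 (C = 0*(-3) = 0)
K = -32 (K = (0 - 11) - 21 = -11 - 21 = -32)
K*G = -32*41 = -1312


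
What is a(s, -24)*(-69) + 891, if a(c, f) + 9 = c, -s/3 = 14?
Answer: 4410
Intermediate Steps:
s = -42 (s = -3*14 = -42)
a(c, f) = -9 + c
a(s, -24)*(-69) + 891 = (-9 - 42)*(-69) + 891 = -51*(-69) + 891 = 3519 + 891 = 4410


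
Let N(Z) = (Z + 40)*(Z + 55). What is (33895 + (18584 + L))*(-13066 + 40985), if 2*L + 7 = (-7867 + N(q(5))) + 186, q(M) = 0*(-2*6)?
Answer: 1388551465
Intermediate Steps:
q(M) = 0 (q(M) = 0*(-12) = 0)
N(Z) = (40 + Z)*(55 + Z)
L = -2744 (L = -7/2 + ((-7867 + (2200 + 0² + 95*0)) + 186)/2 = -7/2 + ((-7867 + (2200 + 0 + 0)) + 186)/2 = -7/2 + ((-7867 + 2200) + 186)/2 = -7/2 + (-5667 + 186)/2 = -7/2 + (½)*(-5481) = -7/2 - 5481/2 = -2744)
(33895 + (18584 + L))*(-13066 + 40985) = (33895 + (18584 - 2744))*(-13066 + 40985) = (33895 + 15840)*27919 = 49735*27919 = 1388551465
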